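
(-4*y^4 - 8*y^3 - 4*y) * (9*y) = -36*y^5 - 72*y^4 - 36*y^2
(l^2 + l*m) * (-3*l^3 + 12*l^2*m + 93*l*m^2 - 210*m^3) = -3*l^5 + 9*l^4*m + 105*l^3*m^2 - 117*l^2*m^3 - 210*l*m^4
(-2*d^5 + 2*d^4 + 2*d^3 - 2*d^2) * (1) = -2*d^5 + 2*d^4 + 2*d^3 - 2*d^2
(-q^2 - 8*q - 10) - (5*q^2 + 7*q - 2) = -6*q^2 - 15*q - 8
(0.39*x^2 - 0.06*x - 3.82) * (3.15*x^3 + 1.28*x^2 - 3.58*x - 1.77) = 1.2285*x^5 + 0.3102*x^4 - 13.506*x^3 - 5.3651*x^2 + 13.7818*x + 6.7614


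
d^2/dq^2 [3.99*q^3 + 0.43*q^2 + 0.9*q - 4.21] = 23.94*q + 0.86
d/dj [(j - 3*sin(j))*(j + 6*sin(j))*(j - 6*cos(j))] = 6*j^2*sin(j) + 3*j^2*cos(j) + 3*j^2 + 6*j*sin(j) - 18*sqrt(2)*j*sin(2*j + pi/4) - 12*j*cos(j) - 27*sin(j) + 81*sin(3*j) + 9*sqrt(2)*cos(2*j + pi/4) - 9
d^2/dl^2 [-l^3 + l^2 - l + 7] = 2 - 6*l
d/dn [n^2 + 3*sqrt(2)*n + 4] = 2*n + 3*sqrt(2)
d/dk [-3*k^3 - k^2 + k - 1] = -9*k^2 - 2*k + 1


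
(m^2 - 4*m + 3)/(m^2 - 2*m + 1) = (m - 3)/(m - 1)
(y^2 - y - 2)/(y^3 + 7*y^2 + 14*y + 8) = (y - 2)/(y^2 + 6*y + 8)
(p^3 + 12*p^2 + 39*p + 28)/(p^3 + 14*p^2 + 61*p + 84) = (p + 1)/(p + 3)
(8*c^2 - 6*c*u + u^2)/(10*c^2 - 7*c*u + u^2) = (-4*c + u)/(-5*c + u)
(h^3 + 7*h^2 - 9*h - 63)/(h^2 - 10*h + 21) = (h^2 + 10*h + 21)/(h - 7)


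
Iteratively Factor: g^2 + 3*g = (g)*(g + 3)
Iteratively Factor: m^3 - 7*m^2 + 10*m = (m)*(m^2 - 7*m + 10) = m*(m - 2)*(m - 5)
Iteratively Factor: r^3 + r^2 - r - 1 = (r - 1)*(r^2 + 2*r + 1) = (r - 1)*(r + 1)*(r + 1)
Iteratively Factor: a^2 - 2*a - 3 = (a + 1)*(a - 3)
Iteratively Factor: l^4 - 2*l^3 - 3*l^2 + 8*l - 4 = (l - 1)*(l^3 - l^2 - 4*l + 4) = (l - 2)*(l - 1)*(l^2 + l - 2) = (l - 2)*(l - 1)^2*(l + 2)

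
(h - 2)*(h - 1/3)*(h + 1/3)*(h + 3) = h^4 + h^3 - 55*h^2/9 - h/9 + 2/3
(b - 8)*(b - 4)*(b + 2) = b^3 - 10*b^2 + 8*b + 64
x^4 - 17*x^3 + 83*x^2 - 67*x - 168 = (x - 8)*(x - 7)*(x - 3)*(x + 1)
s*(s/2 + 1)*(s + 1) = s^3/2 + 3*s^2/2 + s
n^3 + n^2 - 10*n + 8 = (n - 2)*(n - 1)*(n + 4)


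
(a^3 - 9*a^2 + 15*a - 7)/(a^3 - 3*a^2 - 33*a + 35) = (a - 1)/(a + 5)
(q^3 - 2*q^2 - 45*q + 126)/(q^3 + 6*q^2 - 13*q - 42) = (q - 6)/(q + 2)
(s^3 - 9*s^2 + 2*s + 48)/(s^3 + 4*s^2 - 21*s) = (s^2 - 6*s - 16)/(s*(s + 7))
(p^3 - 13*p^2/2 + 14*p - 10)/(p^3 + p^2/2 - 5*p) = (2*p^2 - 9*p + 10)/(p*(2*p + 5))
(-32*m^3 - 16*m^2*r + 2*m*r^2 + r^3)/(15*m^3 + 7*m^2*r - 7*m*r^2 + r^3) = (-32*m^3 - 16*m^2*r + 2*m*r^2 + r^3)/(15*m^3 + 7*m^2*r - 7*m*r^2 + r^3)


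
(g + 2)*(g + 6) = g^2 + 8*g + 12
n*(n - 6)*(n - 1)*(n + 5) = n^4 - 2*n^3 - 29*n^2 + 30*n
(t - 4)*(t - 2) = t^2 - 6*t + 8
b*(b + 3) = b^2 + 3*b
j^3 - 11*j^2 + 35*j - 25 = (j - 5)^2*(j - 1)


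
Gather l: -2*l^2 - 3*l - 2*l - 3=-2*l^2 - 5*l - 3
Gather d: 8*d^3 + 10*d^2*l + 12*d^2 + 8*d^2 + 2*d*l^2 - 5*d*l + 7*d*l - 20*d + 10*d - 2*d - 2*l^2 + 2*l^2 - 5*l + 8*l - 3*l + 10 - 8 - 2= 8*d^3 + d^2*(10*l + 20) + d*(2*l^2 + 2*l - 12)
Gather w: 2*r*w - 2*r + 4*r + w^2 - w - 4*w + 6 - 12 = 2*r + w^2 + w*(2*r - 5) - 6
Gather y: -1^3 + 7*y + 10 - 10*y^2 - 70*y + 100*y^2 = 90*y^2 - 63*y + 9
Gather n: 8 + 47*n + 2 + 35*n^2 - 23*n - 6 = 35*n^2 + 24*n + 4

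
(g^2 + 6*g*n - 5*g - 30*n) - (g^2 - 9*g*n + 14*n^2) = 15*g*n - 5*g - 14*n^2 - 30*n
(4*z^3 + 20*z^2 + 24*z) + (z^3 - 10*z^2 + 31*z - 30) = 5*z^3 + 10*z^2 + 55*z - 30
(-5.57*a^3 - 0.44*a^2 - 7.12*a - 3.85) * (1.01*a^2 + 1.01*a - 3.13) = -5.6257*a^5 - 6.0701*a^4 + 9.7985*a^3 - 9.7025*a^2 + 18.3971*a + 12.0505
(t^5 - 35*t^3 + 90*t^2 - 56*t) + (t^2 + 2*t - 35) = t^5 - 35*t^3 + 91*t^2 - 54*t - 35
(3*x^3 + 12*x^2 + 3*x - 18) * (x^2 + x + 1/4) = 3*x^5 + 15*x^4 + 63*x^3/4 - 12*x^2 - 69*x/4 - 9/2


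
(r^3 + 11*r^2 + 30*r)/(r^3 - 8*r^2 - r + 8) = r*(r^2 + 11*r + 30)/(r^3 - 8*r^2 - r + 8)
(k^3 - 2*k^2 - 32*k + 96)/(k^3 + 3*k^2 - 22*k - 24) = (k - 4)/(k + 1)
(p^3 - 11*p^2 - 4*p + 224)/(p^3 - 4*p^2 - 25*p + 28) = (p - 8)/(p - 1)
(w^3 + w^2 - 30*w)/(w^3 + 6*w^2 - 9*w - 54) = w*(w - 5)/(w^2 - 9)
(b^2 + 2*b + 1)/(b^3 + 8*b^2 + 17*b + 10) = (b + 1)/(b^2 + 7*b + 10)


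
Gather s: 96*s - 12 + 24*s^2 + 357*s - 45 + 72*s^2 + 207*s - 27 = 96*s^2 + 660*s - 84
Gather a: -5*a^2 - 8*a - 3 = -5*a^2 - 8*a - 3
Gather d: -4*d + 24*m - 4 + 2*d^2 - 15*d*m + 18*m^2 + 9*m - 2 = 2*d^2 + d*(-15*m - 4) + 18*m^2 + 33*m - 6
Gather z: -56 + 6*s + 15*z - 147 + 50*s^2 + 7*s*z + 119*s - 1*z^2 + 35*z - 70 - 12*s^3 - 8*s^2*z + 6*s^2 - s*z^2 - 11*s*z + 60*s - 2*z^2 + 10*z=-12*s^3 + 56*s^2 + 185*s + z^2*(-s - 3) + z*(-8*s^2 - 4*s + 60) - 273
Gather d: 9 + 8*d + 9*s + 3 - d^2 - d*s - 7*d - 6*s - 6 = -d^2 + d*(1 - s) + 3*s + 6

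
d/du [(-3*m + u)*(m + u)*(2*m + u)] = -7*m^2 + 3*u^2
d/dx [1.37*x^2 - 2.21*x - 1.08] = 2.74*x - 2.21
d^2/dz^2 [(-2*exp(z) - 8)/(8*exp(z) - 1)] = (-528*exp(z) - 66)*exp(z)/(512*exp(3*z) - 192*exp(2*z) + 24*exp(z) - 1)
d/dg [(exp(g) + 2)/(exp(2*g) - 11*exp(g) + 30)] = (-(exp(g) + 2)*(2*exp(g) - 11) + exp(2*g) - 11*exp(g) + 30)*exp(g)/(exp(2*g) - 11*exp(g) + 30)^2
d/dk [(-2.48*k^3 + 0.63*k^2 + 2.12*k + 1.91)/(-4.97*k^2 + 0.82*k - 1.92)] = (12.3256*k^4 - 4.0672*k^3 + 25.3378*k^2 + 16.5662*k - 5.6366)/(24.7009*k^4 - 8.1508*k^3 + 19.7572*k^2 - 3.1488*k + 3.6864)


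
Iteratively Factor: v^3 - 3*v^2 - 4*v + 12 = (v + 2)*(v^2 - 5*v + 6) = (v - 3)*(v + 2)*(v - 2)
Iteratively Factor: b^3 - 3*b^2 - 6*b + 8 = (b + 2)*(b^2 - 5*b + 4) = (b - 4)*(b + 2)*(b - 1)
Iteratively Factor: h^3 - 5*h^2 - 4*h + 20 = (h - 2)*(h^2 - 3*h - 10) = (h - 5)*(h - 2)*(h + 2)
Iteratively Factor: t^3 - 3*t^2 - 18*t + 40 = (t - 5)*(t^2 + 2*t - 8) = (t - 5)*(t - 2)*(t + 4)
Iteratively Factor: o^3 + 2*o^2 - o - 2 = (o + 2)*(o^2 - 1) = (o - 1)*(o + 2)*(o + 1)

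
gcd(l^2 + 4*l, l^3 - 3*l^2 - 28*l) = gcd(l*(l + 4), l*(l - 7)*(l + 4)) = l^2 + 4*l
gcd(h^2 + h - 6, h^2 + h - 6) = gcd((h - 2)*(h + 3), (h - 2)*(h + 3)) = h^2 + h - 6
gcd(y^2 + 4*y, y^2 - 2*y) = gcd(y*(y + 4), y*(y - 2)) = y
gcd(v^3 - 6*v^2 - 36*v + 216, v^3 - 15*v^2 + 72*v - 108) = v^2 - 12*v + 36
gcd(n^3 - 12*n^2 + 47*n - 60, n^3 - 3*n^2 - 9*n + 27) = n - 3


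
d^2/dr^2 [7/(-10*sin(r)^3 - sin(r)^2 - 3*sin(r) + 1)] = 7*(900*sin(r)^6 + 110*sin(r)^5 - 1136*sin(r)^4 - 61*sin(r)^3 - 173*sin(r)^2 - 75*sin(r) - 20)/(10*sin(r)^3 + sin(r)^2 + 3*sin(r) - 1)^3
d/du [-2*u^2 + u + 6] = 1 - 4*u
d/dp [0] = 0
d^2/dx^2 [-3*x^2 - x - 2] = -6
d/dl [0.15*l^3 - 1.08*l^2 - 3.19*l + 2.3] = 0.45*l^2 - 2.16*l - 3.19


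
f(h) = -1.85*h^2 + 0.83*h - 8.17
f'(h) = 0.83 - 3.7*h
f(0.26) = -8.08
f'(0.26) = -0.13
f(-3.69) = -36.42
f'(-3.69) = 14.48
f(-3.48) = -33.46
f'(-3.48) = 13.71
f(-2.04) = -17.56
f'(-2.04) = 8.38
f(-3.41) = -32.51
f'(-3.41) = 13.45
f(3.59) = -29.03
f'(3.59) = -12.45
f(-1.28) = -12.26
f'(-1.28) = 5.57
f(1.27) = -10.10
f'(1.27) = -3.87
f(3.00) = -22.33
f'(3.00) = -10.27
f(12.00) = -264.61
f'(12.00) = -43.57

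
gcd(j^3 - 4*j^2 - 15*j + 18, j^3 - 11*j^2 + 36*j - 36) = j - 6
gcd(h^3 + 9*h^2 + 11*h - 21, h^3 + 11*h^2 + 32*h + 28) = h + 7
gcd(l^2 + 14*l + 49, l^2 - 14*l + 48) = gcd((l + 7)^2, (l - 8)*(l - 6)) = 1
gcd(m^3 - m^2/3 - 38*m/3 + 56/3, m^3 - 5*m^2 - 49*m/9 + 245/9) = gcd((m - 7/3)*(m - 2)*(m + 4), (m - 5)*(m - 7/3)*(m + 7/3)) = m - 7/3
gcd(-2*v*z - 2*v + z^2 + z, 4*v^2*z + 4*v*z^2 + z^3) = 1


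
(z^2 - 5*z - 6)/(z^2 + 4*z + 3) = (z - 6)/(z + 3)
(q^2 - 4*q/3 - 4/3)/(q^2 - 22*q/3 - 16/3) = (q - 2)/(q - 8)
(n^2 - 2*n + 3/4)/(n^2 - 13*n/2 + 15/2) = (n - 1/2)/(n - 5)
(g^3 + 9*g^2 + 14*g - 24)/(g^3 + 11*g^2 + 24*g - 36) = (g + 4)/(g + 6)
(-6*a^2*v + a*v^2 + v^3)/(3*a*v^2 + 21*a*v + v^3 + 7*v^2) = (-2*a + v)/(v + 7)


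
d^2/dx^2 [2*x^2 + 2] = 4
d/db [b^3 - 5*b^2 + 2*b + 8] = 3*b^2 - 10*b + 2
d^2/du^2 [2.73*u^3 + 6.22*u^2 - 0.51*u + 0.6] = 16.38*u + 12.44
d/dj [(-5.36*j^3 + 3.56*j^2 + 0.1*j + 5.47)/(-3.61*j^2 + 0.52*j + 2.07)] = (19.3496*j^4 - 5.5744*j^3 - 31.0734*j^2 + 54.2318*j - 2.6374)/(13.0321*j^4 - 3.7544*j^3 - 14.675*j^2 + 2.1528*j + 4.2849)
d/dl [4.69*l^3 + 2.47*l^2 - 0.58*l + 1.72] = 14.07*l^2 + 4.94*l - 0.58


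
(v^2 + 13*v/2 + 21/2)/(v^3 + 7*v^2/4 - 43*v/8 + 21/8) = 4*(v + 3)/(4*v^2 - 7*v + 3)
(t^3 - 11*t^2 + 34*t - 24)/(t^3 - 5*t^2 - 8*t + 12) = (t - 4)/(t + 2)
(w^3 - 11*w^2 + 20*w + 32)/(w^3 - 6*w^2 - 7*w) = (w^2 - 12*w + 32)/(w*(w - 7))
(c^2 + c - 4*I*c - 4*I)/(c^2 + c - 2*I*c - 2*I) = (c - 4*I)/(c - 2*I)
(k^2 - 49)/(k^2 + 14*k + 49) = (k - 7)/(k + 7)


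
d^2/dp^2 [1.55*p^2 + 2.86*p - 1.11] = 3.10000000000000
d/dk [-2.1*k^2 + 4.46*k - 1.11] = 4.46 - 4.2*k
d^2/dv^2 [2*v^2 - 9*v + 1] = 4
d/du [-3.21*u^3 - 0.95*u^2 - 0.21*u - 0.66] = -9.63*u^2 - 1.9*u - 0.21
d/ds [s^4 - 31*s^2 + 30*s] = 4*s^3 - 62*s + 30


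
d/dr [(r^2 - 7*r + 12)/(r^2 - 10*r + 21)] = -3/(r^2 - 14*r + 49)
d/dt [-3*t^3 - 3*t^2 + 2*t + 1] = -9*t^2 - 6*t + 2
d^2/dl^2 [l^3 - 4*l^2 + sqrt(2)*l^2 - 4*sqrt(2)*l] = 6*l - 8 + 2*sqrt(2)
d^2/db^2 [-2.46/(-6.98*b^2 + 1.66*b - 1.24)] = (-239.704368*b^2 + 57.007056*b + 2.46*(13.96*b - 1.66)*(27.92*b - 3.32) - 42.583584)/(6.98*b^2 - 1.66*b + 1.24)^3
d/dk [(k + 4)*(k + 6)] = 2*k + 10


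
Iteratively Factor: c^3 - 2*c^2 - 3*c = (c - 3)*(c^2 + c) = (c - 3)*(c + 1)*(c)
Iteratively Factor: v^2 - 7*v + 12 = (v - 4)*(v - 3)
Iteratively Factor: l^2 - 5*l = (l)*(l - 5)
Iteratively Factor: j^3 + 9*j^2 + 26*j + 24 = (j + 3)*(j^2 + 6*j + 8) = (j + 3)*(j + 4)*(j + 2)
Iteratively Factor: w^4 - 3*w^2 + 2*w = (w + 2)*(w^3 - 2*w^2 + w) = (w - 1)*(w + 2)*(w^2 - w) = w*(w - 1)*(w + 2)*(w - 1)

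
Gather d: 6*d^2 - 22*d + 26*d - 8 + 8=6*d^2 + 4*d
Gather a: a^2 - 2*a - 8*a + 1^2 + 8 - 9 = a^2 - 10*a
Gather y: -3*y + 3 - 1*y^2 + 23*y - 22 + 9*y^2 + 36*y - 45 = 8*y^2 + 56*y - 64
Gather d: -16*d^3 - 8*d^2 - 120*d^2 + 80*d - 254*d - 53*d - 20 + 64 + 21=-16*d^3 - 128*d^2 - 227*d + 65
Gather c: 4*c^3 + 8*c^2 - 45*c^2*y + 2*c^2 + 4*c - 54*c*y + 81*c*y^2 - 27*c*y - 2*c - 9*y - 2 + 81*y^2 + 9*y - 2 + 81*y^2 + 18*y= 4*c^3 + c^2*(10 - 45*y) + c*(81*y^2 - 81*y + 2) + 162*y^2 + 18*y - 4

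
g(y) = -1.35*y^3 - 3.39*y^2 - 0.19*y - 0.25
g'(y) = -4.05*y^2 - 6.78*y - 0.19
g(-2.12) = -2.22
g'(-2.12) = -4.02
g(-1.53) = -3.06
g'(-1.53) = 0.70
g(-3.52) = 17.29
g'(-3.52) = -26.51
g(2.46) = -41.33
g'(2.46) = -41.38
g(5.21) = -284.18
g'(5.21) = -145.45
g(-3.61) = 19.77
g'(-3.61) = -28.49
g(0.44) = -1.10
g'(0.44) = -3.96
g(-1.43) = -2.96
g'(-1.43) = 1.22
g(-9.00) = 711.02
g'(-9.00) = -267.22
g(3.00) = -67.78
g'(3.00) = -56.98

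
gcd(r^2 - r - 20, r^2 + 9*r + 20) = r + 4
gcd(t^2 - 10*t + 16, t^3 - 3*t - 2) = t - 2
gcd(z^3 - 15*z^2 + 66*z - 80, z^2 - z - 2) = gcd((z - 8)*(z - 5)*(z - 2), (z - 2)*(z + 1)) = z - 2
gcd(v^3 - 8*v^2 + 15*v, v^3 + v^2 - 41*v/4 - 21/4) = v - 3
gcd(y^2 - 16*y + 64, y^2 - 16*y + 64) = y^2 - 16*y + 64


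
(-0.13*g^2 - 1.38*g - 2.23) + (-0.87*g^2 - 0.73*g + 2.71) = -1.0*g^2 - 2.11*g + 0.48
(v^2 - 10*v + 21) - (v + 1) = v^2 - 11*v + 20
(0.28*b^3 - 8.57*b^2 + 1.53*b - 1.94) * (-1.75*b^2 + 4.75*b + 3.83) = -0.49*b^5 + 16.3275*b^4 - 42.3126*b^3 - 22.1606*b^2 - 3.3551*b - 7.4302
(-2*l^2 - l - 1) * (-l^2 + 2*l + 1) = 2*l^4 - 3*l^3 - 3*l^2 - 3*l - 1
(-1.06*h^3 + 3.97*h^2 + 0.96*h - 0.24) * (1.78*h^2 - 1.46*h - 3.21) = -1.8868*h^5 + 8.6142*h^4 - 0.6848*h^3 - 14.5725*h^2 - 2.7312*h + 0.7704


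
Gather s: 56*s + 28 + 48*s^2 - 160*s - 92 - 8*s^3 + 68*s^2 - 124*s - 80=-8*s^3 + 116*s^2 - 228*s - 144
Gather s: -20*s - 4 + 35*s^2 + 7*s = 35*s^2 - 13*s - 4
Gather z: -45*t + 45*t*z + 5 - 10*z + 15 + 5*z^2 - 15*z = -45*t + 5*z^2 + z*(45*t - 25) + 20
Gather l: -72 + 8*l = 8*l - 72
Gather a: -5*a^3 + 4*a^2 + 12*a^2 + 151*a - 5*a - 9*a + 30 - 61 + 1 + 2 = -5*a^3 + 16*a^2 + 137*a - 28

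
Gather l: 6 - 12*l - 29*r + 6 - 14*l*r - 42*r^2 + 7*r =l*(-14*r - 12) - 42*r^2 - 22*r + 12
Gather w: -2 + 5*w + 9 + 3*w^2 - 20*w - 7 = 3*w^2 - 15*w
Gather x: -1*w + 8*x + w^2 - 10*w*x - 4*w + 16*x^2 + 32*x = w^2 - 5*w + 16*x^2 + x*(40 - 10*w)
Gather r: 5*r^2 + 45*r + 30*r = 5*r^2 + 75*r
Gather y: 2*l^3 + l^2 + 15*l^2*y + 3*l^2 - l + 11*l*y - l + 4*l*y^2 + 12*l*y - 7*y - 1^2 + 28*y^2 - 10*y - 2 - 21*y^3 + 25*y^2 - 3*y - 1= 2*l^3 + 4*l^2 - 2*l - 21*y^3 + y^2*(4*l + 53) + y*(15*l^2 + 23*l - 20) - 4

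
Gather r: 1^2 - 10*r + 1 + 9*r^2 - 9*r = 9*r^2 - 19*r + 2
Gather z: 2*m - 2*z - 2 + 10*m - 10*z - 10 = 12*m - 12*z - 12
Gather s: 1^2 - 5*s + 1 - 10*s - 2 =-15*s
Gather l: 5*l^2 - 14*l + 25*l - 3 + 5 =5*l^2 + 11*l + 2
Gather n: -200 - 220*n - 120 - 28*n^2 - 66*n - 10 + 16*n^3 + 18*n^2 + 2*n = 16*n^3 - 10*n^2 - 284*n - 330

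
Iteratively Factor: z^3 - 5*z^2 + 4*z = (z - 1)*(z^2 - 4*z) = (z - 4)*(z - 1)*(z)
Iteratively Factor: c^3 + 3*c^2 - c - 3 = (c + 1)*(c^2 + 2*c - 3) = (c - 1)*(c + 1)*(c + 3)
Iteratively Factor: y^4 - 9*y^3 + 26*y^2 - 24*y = (y - 4)*(y^3 - 5*y^2 + 6*y) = (y - 4)*(y - 2)*(y^2 - 3*y) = (y - 4)*(y - 3)*(y - 2)*(y)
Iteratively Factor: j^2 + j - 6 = (j - 2)*(j + 3)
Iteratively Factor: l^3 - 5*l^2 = (l)*(l^2 - 5*l) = l^2*(l - 5)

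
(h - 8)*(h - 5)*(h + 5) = h^3 - 8*h^2 - 25*h + 200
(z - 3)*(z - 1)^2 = z^3 - 5*z^2 + 7*z - 3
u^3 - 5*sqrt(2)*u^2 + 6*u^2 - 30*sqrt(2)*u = u*(u + 6)*(u - 5*sqrt(2))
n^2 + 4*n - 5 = (n - 1)*(n + 5)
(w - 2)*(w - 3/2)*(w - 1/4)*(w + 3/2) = w^4 - 9*w^3/4 - 7*w^2/4 + 81*w/16 - 9/8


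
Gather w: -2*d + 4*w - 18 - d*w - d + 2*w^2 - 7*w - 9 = -3*d + 2*w^2 + w*(-d - 3) - 27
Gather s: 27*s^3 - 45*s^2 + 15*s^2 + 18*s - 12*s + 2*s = 27*s^3 - 30*s^2 + 8*s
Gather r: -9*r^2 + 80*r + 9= -9*r^2 + 80*r + 9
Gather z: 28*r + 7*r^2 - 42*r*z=7*r^2 - 42*r*z + 28*r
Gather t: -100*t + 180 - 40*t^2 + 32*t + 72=-40*t^2 - 68*t + 252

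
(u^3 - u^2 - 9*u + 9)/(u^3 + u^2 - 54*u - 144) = (u^2 - 4*u + 3)/(u^2 - 2*u - 48)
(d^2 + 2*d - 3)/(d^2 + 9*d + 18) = (d - 1)/(d + 6)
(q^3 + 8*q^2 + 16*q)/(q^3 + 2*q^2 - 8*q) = (q + 4)/(q - 2)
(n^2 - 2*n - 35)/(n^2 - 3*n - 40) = (n - 7)/(n - 8)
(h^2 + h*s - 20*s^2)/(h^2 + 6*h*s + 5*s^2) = (h - 4*s)/(h + s)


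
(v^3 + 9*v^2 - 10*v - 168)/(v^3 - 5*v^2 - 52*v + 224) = (v + 6)/(v - 8)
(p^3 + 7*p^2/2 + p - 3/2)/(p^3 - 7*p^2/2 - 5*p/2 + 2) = (p + 3)/(p - 4)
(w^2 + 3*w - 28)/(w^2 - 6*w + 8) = (w + 7)/(w - 2)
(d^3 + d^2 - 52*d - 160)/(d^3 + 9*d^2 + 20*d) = (d - 8)/d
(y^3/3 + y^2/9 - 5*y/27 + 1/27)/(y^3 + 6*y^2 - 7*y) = (9*y^3 + 3*y^2 - 5*y + 1)/(27*y*(y^2 + 6*y - 7))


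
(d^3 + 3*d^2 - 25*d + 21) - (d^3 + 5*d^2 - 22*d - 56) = -2*d^2 - 3*d + 77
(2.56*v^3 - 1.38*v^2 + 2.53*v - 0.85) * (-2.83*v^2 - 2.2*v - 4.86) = -7.2448*v^5 - 1.7266*v^4 - 16.5655*v^3 + 3.5463*v^2 - 10.4258*v + 4.131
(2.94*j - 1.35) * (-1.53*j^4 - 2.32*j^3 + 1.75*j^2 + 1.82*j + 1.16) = -4.4982*j^5 - 4.7553*j^4 + 8.277*j^3 + 2.9883*j^2 + 0.953399999999999*j - 1.566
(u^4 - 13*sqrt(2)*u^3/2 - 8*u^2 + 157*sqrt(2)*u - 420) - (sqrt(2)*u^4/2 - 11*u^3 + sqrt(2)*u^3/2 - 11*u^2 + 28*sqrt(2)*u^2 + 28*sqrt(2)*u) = -sqrt(2)*u^4/2 + u^4 - 7*sqrt(2)*u^3 + 11*u^3 - 28*sqrt(2)*u^2 + 3*u^2 + 129*sqrt(2)*u - 420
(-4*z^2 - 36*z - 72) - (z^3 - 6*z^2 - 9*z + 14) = -z^3 + 2*z^2 - 27*z - 86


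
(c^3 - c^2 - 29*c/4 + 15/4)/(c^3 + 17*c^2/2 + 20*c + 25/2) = (2*c^2 - 7*c + 3)/(2*(c^2 + 6*c + 5))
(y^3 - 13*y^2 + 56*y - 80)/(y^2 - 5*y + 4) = (y^2 - 9*y + 20)/(y - 1)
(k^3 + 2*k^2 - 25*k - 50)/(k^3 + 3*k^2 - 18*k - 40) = (k - 5)/(k - 4)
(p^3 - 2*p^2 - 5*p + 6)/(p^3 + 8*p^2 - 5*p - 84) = (p^2 + p - 2)/(p^2 + 11*p + 28)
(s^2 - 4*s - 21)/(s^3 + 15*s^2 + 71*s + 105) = (s - 7)/(s^2 + 12*s + 35)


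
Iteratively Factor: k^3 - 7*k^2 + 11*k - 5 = (k - 1)*(k^2 - 6*k + 5) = (k - 1)^2*(k - 5)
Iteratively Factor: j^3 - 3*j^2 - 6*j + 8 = (j - 4)*(j^2 + j - 2) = (j - 4)*(j + 2)*(j - 1)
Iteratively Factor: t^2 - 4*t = (t - 4)*(t)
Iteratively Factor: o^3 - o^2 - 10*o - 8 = (o - 4)*(o^2 + 3*o + 2) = (o - 4)*(o + 1)*(o + 2)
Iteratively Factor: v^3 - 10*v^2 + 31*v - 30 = (v - 3)*(v^2 - 7*v + 10) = (v - 3)*(v - 2)*(v - 5)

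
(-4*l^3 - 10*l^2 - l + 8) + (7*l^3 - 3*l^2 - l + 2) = 3*l^3 - 13*l^2 - 2*l + 10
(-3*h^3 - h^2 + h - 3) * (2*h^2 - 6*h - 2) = -6*h^5 + 16*h^4 + 14*h^3 - 10*h^2 + 16*h + 6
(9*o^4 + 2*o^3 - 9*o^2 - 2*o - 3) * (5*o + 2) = 45*o^5 + 28*o^4 - 41*o^3 - 28*o^2 - 19*o - 6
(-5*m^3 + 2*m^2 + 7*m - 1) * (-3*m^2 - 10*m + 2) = 15*m^5 + 44*m^4 - 51*m^3 - 63*m^2 + 24*m - 2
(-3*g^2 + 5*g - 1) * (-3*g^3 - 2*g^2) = 9*g^5 - 9*g^4 - 7*g^3 + 2*g^2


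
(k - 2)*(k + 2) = k^2 - 4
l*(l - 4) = l^2 - 4*l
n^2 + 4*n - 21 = (n - 3)*(n + 7)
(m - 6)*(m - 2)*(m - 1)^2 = m^4 - 10*m^3 + 29*m^2 - 32*m + 12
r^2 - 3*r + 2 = (r - 2)*(r - 1)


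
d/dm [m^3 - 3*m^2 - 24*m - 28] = 3*m^2 - 6*m - 24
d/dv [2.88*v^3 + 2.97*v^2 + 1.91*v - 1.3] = 8.64*v^2 + 5.94*v + 1.91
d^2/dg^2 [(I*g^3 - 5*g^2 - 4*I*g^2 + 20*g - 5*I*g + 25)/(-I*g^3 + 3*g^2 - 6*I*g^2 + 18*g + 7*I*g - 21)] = (g^6*(20 - 4*I) + g^5*(-12 + 228*I) + g^4*(-552 + 216*I) + g^3*(464 + 3712*I) + g^2*(-13140 + 8292*I) + g*(-30564 - 18180*I) + 4872 - 29080*I)/(g^9 + g^8*(18 + 9*I) + g^7*(60 + 162*I) + g^6*(-522 + 756*I) + g^5*(-2958 - 810*I) + g^4*(1854 - 7830*I) + g^3*(16100 + 8910*I) + g^2*(-23814 + 13356*I) + g*(9261 - 23814*I) + 9261*I)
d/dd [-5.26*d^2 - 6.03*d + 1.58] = -10.52*d - 6.03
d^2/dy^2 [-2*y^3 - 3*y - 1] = -12*y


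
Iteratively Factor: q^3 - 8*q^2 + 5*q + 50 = (q - 5)*(q^2 - 3*q - 10) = (q - 5)*(q + 2)*(q - 5)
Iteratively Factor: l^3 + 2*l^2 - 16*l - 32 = (l + 4)*(l^2 - 2*l - 8) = (l + 2)*(l + 4)*(l - 4)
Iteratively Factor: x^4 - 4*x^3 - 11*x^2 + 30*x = (x + 3)*(x^3 - 7*x^2 + 10*x) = x*(x + 3)*(x^2 - 7*x + 10) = x*(x - 5)*(x + 3)*(x - 2)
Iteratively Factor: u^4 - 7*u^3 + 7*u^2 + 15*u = (u - 5)*(u^3 - 2*u^2 - 3*u) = u*(u - 5)*(u^2 - 2*u - 3) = u*(u - 5)*(u - 3)*(u + 1)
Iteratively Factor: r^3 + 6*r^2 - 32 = (r - 2)*(r^2 + 8*r + 16) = (r - 2)*(r + 4)*(r + 4)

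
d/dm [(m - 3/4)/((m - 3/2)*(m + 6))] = (-8*m^2 + 12*m - 45)/(2*(4*m^4 + 36*m^3 + 9*m^2 - 324*m + 324))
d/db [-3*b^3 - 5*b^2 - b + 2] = -9*b^2 - 10*b - 1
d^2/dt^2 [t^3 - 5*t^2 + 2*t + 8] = 6*t - 10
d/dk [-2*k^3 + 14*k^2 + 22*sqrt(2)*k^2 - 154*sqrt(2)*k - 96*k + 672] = -6*k^2 + 28*k + 44*sqrt(2)*k - 154*sqrt(2) - 96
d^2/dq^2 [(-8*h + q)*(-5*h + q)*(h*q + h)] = 2*h*(-13*h + 3*q + 1)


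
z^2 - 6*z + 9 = (z - 3)^2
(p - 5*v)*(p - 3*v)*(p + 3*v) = p^3 - 5*p^2*v - 9*p*v^2 + 45*v^3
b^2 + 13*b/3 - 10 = (b - 5/3)*(b + 6)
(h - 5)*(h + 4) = h^2 - h - 20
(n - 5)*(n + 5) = n^2 - 25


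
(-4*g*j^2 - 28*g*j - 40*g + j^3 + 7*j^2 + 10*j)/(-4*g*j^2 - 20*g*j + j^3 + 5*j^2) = (j + 2)/j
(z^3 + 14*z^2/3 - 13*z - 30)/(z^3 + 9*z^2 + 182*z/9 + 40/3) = 3*(z - 3)/(3*z + 4)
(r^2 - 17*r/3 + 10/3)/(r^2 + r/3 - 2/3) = (r - 5)/(r + 1)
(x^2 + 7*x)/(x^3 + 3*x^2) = (x + 7)/(x*(x + 3))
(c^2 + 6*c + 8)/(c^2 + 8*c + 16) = (c + 2)/(c + 4)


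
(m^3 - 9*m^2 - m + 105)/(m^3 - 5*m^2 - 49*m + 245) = (m + 3)/(m + 7)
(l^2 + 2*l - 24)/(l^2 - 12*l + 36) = (l^2 + 2*l - 24)/(l^2 - 12*l + 36)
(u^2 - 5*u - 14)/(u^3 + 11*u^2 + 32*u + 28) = (u - 7)/(u^2 + 9*u + 14)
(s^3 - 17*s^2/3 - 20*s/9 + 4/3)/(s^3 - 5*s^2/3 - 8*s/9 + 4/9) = (s - 6)/(s - 2)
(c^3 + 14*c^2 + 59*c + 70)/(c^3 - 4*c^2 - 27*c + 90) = (c^2 + 9*c + 14)/(c^2 - 9*c + 18)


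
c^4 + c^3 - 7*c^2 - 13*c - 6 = (c - 3)*(c + 1)^2*(c + 2)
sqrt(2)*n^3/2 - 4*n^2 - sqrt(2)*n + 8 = (n - 4*sqrt(2))*(n - sqrt(2))*(sqrt(2)*n/2 + 1)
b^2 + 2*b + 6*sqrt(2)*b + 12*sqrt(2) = (b + 2)*(b + 6*sqrt(2))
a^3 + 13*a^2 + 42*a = a*(a + 6)*(a + 7)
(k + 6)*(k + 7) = k^2 + 13*k + 42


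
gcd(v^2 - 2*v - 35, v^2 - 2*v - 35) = v^2 - 2*v - 35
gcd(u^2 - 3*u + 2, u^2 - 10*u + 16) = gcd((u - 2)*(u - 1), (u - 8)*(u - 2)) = u - 2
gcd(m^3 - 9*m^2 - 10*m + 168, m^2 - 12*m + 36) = m - 6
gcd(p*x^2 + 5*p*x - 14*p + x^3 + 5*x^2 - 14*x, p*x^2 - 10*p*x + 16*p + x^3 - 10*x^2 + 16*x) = p*x - 2*p + x^2 - 2*x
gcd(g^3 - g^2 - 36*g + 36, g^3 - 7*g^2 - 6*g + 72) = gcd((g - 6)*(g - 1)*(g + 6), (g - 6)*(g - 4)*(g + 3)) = g - 6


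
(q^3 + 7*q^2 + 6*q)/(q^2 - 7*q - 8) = q*(q + 6)/(q - 8)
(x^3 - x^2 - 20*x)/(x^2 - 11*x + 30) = x*(x + 4)/(x - 6)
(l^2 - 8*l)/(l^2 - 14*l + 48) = l/(l - 6)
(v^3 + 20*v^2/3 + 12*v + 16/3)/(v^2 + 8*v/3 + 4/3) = v + 4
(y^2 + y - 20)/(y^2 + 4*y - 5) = (y - 4)/(y - 1)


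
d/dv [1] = 0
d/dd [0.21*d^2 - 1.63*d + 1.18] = 0.42*d - 1.63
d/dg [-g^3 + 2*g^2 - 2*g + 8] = -3*g^2 + 4*g - 2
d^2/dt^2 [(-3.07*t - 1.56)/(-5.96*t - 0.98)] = 74.96488/(5.96*t + 0.98)^3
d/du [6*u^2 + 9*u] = 12*u + 9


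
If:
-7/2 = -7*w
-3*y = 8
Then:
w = 1/2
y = -8/3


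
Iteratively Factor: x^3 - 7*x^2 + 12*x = (x - 3)*(x^2 - 4*x) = (x - 4)*(x - 3)*(x)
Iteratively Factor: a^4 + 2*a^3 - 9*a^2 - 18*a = (a + 2)*(a^3 - 9*a) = a*(a + 2)*(a^2 - 9) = a*(a - 3)*(a + 2)*(a + 3)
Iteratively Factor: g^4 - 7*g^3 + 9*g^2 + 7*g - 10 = (g + 1)*(g^3 - 8*g^2 + 17*g - 10) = (g - 2)*(g + 1)*(g^2 - 6*g + 5) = (g - 2)*(g - 1)*(g + 1)*(g - 5)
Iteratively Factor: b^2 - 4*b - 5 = (b + 1)*(b - 5)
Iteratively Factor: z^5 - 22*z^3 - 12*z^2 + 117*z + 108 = (z - 3)*(z^4 + 3*z^3 - 13*z^2 - 51*z - 36) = (z - 3)*(z + 3)*(z^3 - 13*z - 12) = (z - 4)*(z - 3)*(z + 3)*(z^2 + 4*z + 3) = (z - 4)*(z - 3)*(z + 3)^2*(z + 1)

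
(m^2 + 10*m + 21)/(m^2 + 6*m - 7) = (m + 3)/(m - 1)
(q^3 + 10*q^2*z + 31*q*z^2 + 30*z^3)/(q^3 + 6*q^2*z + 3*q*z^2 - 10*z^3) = (-q - 3*z)/(-q + z)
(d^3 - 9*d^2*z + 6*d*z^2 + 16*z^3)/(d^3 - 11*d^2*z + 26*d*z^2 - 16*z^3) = (-d - z)/(-d + z)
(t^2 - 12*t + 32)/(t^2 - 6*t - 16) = (t - 4)/(t + 2)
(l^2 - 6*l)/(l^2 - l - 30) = l/(l + 5)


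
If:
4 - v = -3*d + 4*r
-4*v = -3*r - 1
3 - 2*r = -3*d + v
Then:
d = -11/24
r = 1/2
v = 5/8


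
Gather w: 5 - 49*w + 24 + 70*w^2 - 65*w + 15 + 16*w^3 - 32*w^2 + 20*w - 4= 16*w^3 + 38*w^2 - 94*w + 40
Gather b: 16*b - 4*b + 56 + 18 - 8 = 12*b + 66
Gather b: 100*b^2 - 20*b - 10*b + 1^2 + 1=100*b^2 - 30*b + 2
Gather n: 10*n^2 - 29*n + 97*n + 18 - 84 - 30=10*n^2 + 68*n - 96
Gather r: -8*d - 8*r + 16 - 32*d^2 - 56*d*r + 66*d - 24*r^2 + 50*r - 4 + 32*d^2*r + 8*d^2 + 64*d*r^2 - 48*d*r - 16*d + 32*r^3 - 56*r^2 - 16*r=-24*d^2 + 42*d + 32*r^3 + r^2*(64*d - 80) + r*(32*d^2 - 104*d + 26) + 12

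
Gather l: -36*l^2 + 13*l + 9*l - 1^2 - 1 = -36*l^2 + 22*l - 2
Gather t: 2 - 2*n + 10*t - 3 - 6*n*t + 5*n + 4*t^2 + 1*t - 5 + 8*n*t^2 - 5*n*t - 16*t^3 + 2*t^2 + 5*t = 3*n - 16*t^3 + t^2*(8*n + 6) + t*(16 - 11*n) - 6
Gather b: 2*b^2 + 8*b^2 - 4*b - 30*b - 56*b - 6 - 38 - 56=10*b^2 - 90*b - 100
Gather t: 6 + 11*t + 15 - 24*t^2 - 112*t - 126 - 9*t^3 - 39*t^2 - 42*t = -9*t^3 - 63*t^2 - 143*t - 105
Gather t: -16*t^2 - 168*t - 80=-16*t^2 - 168*t - 80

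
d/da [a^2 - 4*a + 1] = 2*a - 4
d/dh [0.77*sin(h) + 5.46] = 0.77*cos(h)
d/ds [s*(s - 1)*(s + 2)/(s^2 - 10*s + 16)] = (s^4 - 20*s^3 + 40*s^2 + 32*s - 32)/(s^4 - 20*s^3 + 132*s^2 - 320*s + 256)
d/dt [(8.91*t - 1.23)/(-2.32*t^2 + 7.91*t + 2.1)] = (20.6712*t^2 - 5.7072*t + 28.4403)/(5.3824*t^4 - 36.7024*t^3 + 52.8241*t^2 + 33.222*t + 4.41)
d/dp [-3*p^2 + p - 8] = 1 - 6*p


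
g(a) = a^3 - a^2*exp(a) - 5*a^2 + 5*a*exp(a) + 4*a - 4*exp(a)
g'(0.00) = 5.00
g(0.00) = -4.00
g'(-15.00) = 829.00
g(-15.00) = -4560.00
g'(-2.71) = 52.17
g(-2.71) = -69.12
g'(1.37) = 8.65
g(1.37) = 2.50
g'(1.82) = 15.16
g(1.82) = 7.78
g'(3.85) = -96.82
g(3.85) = 18.44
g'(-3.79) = 84.43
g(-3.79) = -142.26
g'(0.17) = 4.14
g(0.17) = -3.23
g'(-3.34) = 70.15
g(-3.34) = -107.53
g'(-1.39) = 22.43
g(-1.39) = -21.11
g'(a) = -a^2*exp(a) + 3*a^2 + 3*a*exp(a) - 10*a + exp(a) + 4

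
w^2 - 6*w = w*(w - 6)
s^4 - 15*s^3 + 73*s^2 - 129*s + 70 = (s - 7)*(s - 5)*(s - 2)*(s - 1)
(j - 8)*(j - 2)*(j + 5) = j^3 - 5*j^2 - 34*j + 80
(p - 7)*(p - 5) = p^2 - 12*p + 35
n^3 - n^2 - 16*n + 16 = (n - 4)*(n - 1)*(n + 4)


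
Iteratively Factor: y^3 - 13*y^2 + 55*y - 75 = (y - 5)*(y^2 - 8*y + 15) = (y - 5)^2*(y - 3)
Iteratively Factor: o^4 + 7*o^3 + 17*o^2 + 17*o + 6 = (o + 1)*(o^3 + 6*o^2 + 11*o + 6) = (o + 1)*(o + 3)*(o^2 + 3*o + 2) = (o + 1)^2*(o + 3)*(o + 2)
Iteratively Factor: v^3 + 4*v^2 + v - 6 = (v + 3)*(v^2 + v - 2) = (v - 1)*(v + 3)*(v + 2)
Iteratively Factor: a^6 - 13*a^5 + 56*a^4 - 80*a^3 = (a)*(a^5 - 13*a^4 + 56*a^3 - 80*a^2) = a^2*(a^4 - 13*a^3 + 56*a^2 - 80*a) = a^2*(a - 4)*(a^3 - 9*a^2 + 20*a) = a^2*(a - 5)*(a - 4)*(a^2 - 4*a) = a^3*(a - 5)*(a - 4)*(a - 4)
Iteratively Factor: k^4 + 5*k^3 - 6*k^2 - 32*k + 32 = (k - 2)*(k^3 + 7*k^2 + 8*k - 16) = (k - 2)*(k - 1)*(k^2 + 8*k + 16) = (k - 2)*(k - 1)*(k + 4)*(k + 4)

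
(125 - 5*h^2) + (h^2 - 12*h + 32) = -4*h^2 - 12*h + 157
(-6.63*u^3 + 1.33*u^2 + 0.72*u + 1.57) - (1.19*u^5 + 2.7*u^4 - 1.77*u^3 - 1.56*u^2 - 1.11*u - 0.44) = -1.19*u^5 - 2.7*u^4 - 4.86*u^3 + 2.89*u^2 + 1.83*u + 2.01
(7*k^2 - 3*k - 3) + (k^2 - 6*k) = 8*k^2 - 9*k - 3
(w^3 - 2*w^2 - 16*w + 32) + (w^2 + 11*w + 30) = w^3 - w^2 - 5*w + 62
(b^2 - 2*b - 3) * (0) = 0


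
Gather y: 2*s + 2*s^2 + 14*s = 2*s^2 + 16*s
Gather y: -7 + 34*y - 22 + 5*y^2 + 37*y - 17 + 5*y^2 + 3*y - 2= 10*y^2 + 74*y - 48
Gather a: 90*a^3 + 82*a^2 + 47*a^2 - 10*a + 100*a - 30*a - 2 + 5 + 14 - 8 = 90*a^3 + 129*a^2 + 60*a + 9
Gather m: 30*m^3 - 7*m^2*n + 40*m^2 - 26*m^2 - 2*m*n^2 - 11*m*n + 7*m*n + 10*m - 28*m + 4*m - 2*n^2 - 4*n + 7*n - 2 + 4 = 30*m^3 + m^2*(14 - 7*n) + m*(-2*n^2 - 4*n - 14) - 2*n^2 + 3*n + 2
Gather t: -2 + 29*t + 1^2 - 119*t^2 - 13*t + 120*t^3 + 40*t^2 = 120*t^3 - 79*t^2 + 16*t - 1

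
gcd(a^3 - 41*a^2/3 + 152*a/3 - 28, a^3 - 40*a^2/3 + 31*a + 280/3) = a - 7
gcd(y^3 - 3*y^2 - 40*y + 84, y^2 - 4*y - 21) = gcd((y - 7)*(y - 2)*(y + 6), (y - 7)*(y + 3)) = y - 7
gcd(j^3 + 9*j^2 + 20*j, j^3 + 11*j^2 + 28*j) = j^2 + 4*j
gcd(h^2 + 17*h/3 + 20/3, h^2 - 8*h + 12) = 1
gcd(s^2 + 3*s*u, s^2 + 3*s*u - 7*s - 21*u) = s + 3*u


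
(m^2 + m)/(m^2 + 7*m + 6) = m/(m + 6)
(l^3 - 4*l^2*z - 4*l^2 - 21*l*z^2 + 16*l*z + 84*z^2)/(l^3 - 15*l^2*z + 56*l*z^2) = (-l^2 - 3*l*z + 4*l + 12*z)/(l*(-l + 8*z))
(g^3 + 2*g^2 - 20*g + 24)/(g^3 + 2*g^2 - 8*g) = (g^2 + 4*g - 12)/(g*(g + 4))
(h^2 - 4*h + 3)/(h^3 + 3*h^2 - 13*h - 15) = (h - 1)/(h^2 + 6*h + 5)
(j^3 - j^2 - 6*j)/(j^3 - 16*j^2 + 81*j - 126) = j*(j + 2)/(j^2 - 13*j + 42)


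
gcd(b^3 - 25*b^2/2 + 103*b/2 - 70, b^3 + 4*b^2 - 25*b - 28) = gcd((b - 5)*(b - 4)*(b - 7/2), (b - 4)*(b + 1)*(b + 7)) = b - 4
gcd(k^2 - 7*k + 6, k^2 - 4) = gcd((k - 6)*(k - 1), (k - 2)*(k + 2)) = 1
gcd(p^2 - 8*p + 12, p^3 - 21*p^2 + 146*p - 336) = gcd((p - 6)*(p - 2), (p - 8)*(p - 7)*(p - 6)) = p - 6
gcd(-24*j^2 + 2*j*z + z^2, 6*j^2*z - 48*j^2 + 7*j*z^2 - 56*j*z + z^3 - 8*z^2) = 6*j + z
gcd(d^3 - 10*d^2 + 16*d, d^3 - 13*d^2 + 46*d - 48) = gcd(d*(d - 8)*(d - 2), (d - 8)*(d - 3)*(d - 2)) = d^2 - 10*d + 16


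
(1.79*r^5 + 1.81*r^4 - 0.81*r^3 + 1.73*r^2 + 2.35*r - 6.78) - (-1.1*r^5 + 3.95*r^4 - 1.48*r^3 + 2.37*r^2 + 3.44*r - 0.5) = 2.89*r^5 - 2.14*r^4 + 0.67*r^3 - 0.64*r^2 - 1.09*r - 6.28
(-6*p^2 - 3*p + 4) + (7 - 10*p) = -6*p^2 - 13*p + 11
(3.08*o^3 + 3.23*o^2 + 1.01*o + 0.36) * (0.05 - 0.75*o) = -2.31*o^4 - 2.2685*o^3 - 0.596*o^2 - 0.2195*o + 0.018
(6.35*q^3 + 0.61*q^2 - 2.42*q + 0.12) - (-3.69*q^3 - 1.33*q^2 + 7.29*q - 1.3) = 10.04*q^3 + 1.94*q^2 - 9.71*q + 1.42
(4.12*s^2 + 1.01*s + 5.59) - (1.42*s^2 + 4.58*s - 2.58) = 2.7*s^2 - 3.57*s + 8.17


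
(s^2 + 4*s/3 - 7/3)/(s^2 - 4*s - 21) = (-3*s^2 - 4*s + 7)/(3*(-s^2 + 4*s + 21))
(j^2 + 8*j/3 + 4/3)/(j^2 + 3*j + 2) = (j + 2/3)/(j + 1)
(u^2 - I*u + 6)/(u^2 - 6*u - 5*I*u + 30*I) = (u^2 - I*u + 6)/(u^2 - 6*u - 5*I*u + 30*I)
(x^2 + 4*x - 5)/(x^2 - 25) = (x - 1)/(x - 5)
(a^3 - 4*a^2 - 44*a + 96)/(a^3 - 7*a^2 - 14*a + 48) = (a + 6)/(a + 3)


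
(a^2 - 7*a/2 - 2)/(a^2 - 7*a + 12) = (a + 1/2)/(a - 3)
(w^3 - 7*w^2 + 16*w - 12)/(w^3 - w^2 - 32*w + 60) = (w^2 - 5*w + 6)/(w^2 + w - 30)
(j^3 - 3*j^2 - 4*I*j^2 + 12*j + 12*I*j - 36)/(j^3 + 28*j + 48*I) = (j - 3)/(j + 4*I)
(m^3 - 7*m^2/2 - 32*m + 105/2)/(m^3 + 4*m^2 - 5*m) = (2*m^2 - 17*m + 21)/(2*m*(m - 1))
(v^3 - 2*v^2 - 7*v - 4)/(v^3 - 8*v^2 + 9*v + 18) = (v^2 - 3*v - 4)/(v^2 - 9*v + 18)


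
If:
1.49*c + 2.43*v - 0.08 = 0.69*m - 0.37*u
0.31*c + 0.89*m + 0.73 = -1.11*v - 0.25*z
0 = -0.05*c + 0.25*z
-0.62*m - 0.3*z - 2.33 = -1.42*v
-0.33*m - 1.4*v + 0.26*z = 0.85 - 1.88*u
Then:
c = -2.44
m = -1.13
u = 1.10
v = 1.04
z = -0.49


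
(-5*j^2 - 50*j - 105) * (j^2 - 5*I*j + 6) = -5*j^4 - 50*j^3 + 25*I*j^3 - 135*j^2 + 250*I*j^2 - 300*j + 525*I*j - 630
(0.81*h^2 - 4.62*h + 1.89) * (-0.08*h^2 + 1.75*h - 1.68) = -0.0648*h^4 + 1.7871*h^3 - 9.597*h^2 + 11.0691*h - 3.1752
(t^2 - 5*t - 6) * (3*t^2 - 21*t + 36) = 3*t^4 - 36*t^3 + 123*t^2 - 54*t - 216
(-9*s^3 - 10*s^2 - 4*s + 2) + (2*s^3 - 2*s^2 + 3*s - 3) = -7*s^3 - 12*s^2 - s - 1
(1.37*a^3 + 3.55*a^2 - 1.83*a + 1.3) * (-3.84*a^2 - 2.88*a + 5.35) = -5.2608*a^5 - 17.5776*a^4 + 4.1327*a^3 + 19.2709*a^2 - 13.5345*a + 6.955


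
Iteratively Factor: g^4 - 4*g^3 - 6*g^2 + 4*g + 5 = (g + 1)*(g^3 - 5*g^2 - g + 5) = (g - 1)*(g + 1)*(g^2 - 4*g - 5) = (g - 5)*(g - 1)*(g + 1)*(g + 1)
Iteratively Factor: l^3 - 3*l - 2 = (l + 1)*(l^2 - l - 2) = (l + 1)^2*(l - 2)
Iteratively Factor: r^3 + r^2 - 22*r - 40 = (r + 4)*(r^2 - 3*r - 10) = (r + 2)*(r + 4)*(r - 5)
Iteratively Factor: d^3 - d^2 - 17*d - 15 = (d + 1)*(d^2 - 2*d - 15) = (d - 5)*(d + 1)*(d + 3)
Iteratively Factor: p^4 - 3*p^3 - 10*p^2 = (p + 2)*(p^3 - 5*p^2) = p*(p + 2)*(p^2 - 5*p) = p^2*(p + 2)*(p - 5)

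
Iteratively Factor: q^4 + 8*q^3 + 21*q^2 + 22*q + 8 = (q + 2)*(q^3 + 6*q^2 + 9*q + 4) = (q + 1)*(q + 2)*(q^2 + 5*q + 4) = (q + 1)*(q + 2)*(q + 4)*(q + 1)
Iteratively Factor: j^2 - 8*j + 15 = (j - 3)*(j - 5)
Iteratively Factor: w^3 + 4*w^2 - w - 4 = (w + 4)*(w^2 - 1) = (w + 1)*(w + 4)*(w - 1)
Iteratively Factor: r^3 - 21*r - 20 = (r - 5)*(r^2 + 5*r + 4) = (r - 5)*(r + 1)*(r + 4)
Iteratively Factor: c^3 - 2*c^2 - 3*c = (c - 3)*(c^2 + c) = c*(c - 3)*(c + 1)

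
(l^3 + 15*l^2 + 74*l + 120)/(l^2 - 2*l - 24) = (l^2 + 11*l + 30)/(l - 6)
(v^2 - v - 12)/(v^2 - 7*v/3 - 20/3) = 3*(v + 3)/(3*v + 5)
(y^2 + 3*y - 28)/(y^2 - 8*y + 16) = (y + 7)/(y - 4)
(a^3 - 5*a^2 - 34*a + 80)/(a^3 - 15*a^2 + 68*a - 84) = (a^2 - 3*a - 40)/(a^2 - 13*a + 42)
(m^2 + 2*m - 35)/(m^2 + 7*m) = (m - 5)/m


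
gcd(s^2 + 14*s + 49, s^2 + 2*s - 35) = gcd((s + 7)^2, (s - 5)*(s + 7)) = s + 7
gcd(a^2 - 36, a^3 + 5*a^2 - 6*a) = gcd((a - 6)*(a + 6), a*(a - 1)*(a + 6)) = a + 6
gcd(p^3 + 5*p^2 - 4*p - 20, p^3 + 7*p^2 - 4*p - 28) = p^2 - 4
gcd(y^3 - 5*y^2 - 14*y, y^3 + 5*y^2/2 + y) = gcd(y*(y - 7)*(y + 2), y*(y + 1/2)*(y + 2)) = y^2 + 2*y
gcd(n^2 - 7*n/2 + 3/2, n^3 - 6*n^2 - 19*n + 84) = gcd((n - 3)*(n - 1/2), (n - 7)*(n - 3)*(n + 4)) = n - 3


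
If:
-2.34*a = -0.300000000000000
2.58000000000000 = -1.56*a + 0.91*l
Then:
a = 0.13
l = 3.05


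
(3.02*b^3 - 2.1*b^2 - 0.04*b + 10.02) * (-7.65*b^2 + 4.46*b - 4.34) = -23.103*b^5 + 29.5342*b^4 - 22.1668*b^3 - 67.7174*b^2 + 44.8628*b - 43.4868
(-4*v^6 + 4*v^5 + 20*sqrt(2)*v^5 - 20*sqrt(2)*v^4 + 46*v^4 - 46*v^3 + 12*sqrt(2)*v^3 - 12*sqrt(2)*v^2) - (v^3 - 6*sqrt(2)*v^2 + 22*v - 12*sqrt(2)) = -4*v^6 + 4*v^5 + 20*sqrt(2)*v^5 - 20*sqrt(2)*v^4 + 46*v^4 - 47*v^3 + 12*sqrt(2)*v^3 - 6*sqrt(2)*v^2 - 22*v + 12*sqrt(2)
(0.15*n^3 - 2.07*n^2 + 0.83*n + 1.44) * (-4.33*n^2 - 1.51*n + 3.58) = -0.6495*n^5 + 8.7366*n^4 + 0.0687999999999995*n^3 - 14.8991*n^2 + 0.797*n + 5.1552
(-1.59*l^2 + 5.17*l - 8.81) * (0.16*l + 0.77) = -0.2544*l^3 - 0.3971*l^2 + 2.5713*l - 6.7837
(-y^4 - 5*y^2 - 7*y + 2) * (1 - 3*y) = 3*y^5 - y^4 + 15*y^3 + 16*y^2 - 13*y + 2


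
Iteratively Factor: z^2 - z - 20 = (z + 4)*(z - 5)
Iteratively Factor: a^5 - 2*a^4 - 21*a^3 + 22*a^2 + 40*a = (a - 2)*(a^4 - 21*a^2 - 20*a) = a*(a - 2)*(a^3 - 21*a - 20) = a*(a - 5)*(a - 2)*(a^2 + 5*a + 4) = a*(a - 5)*(a - 2)*(a + 1)*(a + 4)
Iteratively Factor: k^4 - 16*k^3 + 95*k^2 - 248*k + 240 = (k - 4)*(k^3 - 12*k^2 + 47*k - 60) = (k - 4)*(k - 3)*(k^2 - 9*k + 20) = (k - 4)^2*(k - 3)*(k - 5)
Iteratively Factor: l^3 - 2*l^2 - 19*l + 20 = (l - 5)*(l^2 + 3*l - 4) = (l - 5)*(l + 4)*(l - 1)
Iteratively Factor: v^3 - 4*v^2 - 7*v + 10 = (v - 1)*(v^2 - 3*v - 10) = (v - 1)*(v + 2)*(v - 5)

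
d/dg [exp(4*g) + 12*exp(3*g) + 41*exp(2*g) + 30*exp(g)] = (4*exp(3*g) + 36*exp(2*g) + 82*exp(g) + 30)*exp(g)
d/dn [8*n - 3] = 8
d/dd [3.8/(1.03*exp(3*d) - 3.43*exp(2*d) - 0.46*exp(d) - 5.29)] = (-11.742*exp(2*d) + 26.068*exp(d) + 1.748)*exp(d)/(-1.03*exp(3*d) + 3.43*exp(2*d) + 0.46*exp(d) + 5.29)^2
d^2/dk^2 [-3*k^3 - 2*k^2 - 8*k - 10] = -18*k - 4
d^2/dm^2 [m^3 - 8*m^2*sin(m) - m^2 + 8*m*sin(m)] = 8*m^2*sin(m) - 8*m*sin(m) - 32*m*cos(m) + 6*m + 16*sqrt(2)*cos(m + pi/4) - 2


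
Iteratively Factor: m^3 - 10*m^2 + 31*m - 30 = (m - 2)*(m^2 - 8*m + 15) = (m - 5)*(m - 2)*(m - 3)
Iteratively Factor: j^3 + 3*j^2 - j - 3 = (j + 3)*(j^2 - 1) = (j + 1)*(j + 3)*(j - 1)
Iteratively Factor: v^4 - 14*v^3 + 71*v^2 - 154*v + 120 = (v - 3)*(v^3 - 11*v^2 + 38*v - 40) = (v - 4)*(v - 3)*(v^2 - 7*v + 10) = (v - 4)*(v - 3)*(v - 2)*(v - 5)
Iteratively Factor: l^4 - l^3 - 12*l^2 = (l)*(l^3 - l^2 - 12*l) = l*(l + 3)*(l^2 - 4*l) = l*(l - 4)*(l + 3)*(l)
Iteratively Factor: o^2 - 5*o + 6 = (o - 2)*(o - 3)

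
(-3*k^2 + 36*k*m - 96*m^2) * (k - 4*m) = -3*k^3 + 48*k^2*m - 240*k*m^2 + 384*m^3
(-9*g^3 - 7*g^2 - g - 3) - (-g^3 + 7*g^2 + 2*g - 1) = -8*g^3 - 14*g^2 - 3*g - 2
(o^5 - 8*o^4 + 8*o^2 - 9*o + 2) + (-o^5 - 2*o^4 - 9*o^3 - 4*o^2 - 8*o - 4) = -10*o^4 - 9*o^3 + 4*o^2 - 17*o - 2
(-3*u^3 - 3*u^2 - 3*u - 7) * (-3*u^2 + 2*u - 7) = 9*u^5 + 3*u^4 + 24*u^3 + 36*u^2 + 7*u + 49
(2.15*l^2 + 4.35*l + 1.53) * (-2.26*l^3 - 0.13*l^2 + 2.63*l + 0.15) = -4.859*l^5 - 10.1105*l^4 + 1.6312*l^3 + 11.5641*l^2 + 4.6764*l + 0.2295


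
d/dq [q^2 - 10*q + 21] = 2*q - 10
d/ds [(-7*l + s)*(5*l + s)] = -2*l + 2*s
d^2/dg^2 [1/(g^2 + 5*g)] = 2*(-g*(g + 5) + (2*g + 5)^2)/(g^3*(g + 5)^3)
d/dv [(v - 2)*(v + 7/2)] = 2*v + 3/2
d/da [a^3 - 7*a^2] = a*(3*a - 14)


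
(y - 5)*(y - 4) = y^2 - 9*y + 20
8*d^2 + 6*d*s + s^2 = (2*d + s)*(4*d + s)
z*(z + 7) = z^2 + 7*z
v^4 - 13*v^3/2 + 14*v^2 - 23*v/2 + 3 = (v - 3)*(v - 2)*(v - 1)*(v - 1/2)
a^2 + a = a*(a + 1)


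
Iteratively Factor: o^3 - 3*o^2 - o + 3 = (o + 1)*(o^2 - 4*o + 3) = (o - 3)*(o + 1)*(o - 1)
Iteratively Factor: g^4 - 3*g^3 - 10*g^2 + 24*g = (g)*(g^3 - 3*g^2 - 10*g + 24) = g*(g + 3)*(g^2 - 6*g + 8) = g*(g - 2)*(g + 3)*(g - 4)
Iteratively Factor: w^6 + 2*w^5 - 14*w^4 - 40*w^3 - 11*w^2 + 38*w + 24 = (w + 3)*(w^5 - w^4 - 11*w^3 - 7*w^2 + 10*w + 8) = (w + 2)*(w + 3)*(w^4 - 3*w^3 - 5*w^2 + 3*w + 4) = (w + 1)*(w + 2)*(w + 3)*(w^3 - 4*w^2 - w + 4) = (w - 4)*(w + 1)*(w + 2)*(w + 3)*(w^2 - 1) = (w - 4)*(w + 1)^2*(w + 2)*(w + 3)*(w - 1)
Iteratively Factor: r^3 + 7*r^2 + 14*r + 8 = (r + 4)*(r^2 + 3*r + 2) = (r + 2)*(r + 4)*(r + 1)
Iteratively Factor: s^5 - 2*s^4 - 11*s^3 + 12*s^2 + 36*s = (s + 2)*(s^4 - 4*s^3 - 3*s^2 + 18*s) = (s - 3)*(s + 2)*(s^3 - s^2 - 6*s) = (s - 3)^2*(s + 2)*(s^2 + 2*s) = (s - 3)^2*(s + 2)^2*(s)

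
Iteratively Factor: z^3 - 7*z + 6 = (z - 1)*(z^2 + z - 6) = (z - 1)*(z + 3)*(z - 2)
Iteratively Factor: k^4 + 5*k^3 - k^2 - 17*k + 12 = (k - 1)*(k^3 + 6*k^2 + 5*k - 12) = (k - 1)^2*(k^2 + 7*k + 12) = (k - 1)^2*(k + 4)*(k + 3)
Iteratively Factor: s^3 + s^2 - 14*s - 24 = (s - 4)*(s^2 + 5*s + 6) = (s - 4)*(s + 3)*(s + 2)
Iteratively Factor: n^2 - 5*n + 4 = (n - 1)*(n - 4)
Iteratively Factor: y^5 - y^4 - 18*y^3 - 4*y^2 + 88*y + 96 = (y - 3)*(y^4 + 2*y^3 - 12*y^2 - 40*y - 32) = (y - 3)*(y + 2)*(y^3 - 12*y - 16) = (y - 3)*(y + 2)^2*(y^2 - 2*y - 8) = (y - 4)*(y - 3)*(y + 2)^2*(y + 2)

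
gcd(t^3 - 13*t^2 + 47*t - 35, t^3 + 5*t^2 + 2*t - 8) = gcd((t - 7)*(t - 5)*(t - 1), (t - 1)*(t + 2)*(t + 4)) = t - 1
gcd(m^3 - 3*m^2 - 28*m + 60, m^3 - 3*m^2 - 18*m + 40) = m - 2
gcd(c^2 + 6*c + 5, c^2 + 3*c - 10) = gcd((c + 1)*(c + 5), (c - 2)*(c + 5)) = c + 5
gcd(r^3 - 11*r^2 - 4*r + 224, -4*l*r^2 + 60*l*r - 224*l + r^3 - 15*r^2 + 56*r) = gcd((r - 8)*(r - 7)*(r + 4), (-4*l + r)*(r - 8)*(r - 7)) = r^2 - 15*r + 56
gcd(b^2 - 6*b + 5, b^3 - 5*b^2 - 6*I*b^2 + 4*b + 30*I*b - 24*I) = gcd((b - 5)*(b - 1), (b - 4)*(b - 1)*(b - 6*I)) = b - 1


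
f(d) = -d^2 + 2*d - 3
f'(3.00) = -4.00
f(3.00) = -6.00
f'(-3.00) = 8.00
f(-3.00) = -18.00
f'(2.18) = -2.36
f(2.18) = -3.39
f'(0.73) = 0.54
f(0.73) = -2.07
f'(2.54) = -3.08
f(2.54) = -4.37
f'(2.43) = -2.86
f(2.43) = -4.04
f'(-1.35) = 4.70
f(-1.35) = -7.52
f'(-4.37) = 10.74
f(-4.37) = -30.84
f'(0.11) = 1.78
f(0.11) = -2.79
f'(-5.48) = 12.96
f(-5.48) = -43.99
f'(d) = 2 - 2*d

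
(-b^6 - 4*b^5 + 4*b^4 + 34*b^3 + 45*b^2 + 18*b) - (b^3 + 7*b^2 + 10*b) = -b^6 - 4*b^5 + 4*b^4 + 33*b^3 + 38*b^2 + 8*b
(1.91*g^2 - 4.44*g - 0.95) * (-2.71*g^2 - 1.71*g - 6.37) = -5.1761*g^4 + 8.7663*g^3 - 1.9998*g^2 + 29.9073*g + 6.0515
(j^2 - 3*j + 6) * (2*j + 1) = 2*j^3 - 5*j^2 + 9*j + 6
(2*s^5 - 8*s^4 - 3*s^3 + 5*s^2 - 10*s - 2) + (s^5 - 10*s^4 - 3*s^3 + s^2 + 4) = 3*s^5 - 18*s^4 - 6*s^3 + 6*s^2 - 10*s + 2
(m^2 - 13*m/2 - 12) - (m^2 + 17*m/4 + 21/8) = -43*m/4 - 117/8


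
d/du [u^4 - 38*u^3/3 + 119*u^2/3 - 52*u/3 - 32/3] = 4*u^3 - 38*u^2 + 238*u/3 - 52/3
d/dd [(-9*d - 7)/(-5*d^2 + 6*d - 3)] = (-45*d^2 - 70*d + 69)/(25*d^4 - 60*d^3 + 66*d^2 - 36*d + 9)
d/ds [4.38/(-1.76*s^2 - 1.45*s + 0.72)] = (15.4176*s + 6.351)/(1.76*s^2 + 1.45*s - 0.72)^2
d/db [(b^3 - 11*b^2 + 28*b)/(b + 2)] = (2*b^3 - 5*b^2 - 44*b + 56)/(b^2 + 4*b + 4)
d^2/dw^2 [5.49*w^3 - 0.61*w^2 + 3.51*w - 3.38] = 32.94*w - 1.22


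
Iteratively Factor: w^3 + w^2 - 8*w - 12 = (w - 3)*(w^2 + 4*w + 4) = (w - 3)*(w + 2)*(w + 2)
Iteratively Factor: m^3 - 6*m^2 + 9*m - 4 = (m - 4)*(m^2 - 2*m + 1) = (m - 4)*(m - 1)*(m - 1)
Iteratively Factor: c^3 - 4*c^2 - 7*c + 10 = (c + 2)*(c^2 - 6*c + 5) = (c - 1)*(c + 2)*(c - 5)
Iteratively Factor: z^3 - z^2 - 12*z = (z - 4)*(z^2 + 3*z) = (z - 4)*(z + 3)*(z)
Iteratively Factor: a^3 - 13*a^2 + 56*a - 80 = (a - 4)*(a^2 - 9*a + 20) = (a - 5)*(a - 4)*(a - 4)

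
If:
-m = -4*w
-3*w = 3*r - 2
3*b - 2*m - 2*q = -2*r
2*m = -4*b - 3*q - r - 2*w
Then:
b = 12*w/17 - 16/51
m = 4*w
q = 10/51 - 67*w/17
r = 2/3 - w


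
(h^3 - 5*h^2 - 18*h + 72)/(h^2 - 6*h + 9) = (h^2 - 2*h - 24)/(h - 3)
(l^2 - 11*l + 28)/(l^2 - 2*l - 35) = (l - 4)/(l + 5)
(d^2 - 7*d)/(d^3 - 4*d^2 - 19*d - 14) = d/(d^2 + 3*d + 2)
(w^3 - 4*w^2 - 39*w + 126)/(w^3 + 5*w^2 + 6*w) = (w^3 - 4*w^2 - 39*w + 126)/(w*(w^2 + 5*w + 6))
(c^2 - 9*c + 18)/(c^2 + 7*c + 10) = (c^2 - 9*c + 18)/(c^2 + 7*c + 10)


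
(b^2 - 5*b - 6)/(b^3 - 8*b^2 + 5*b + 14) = (b - 6)/(b^2 - 9*b + 14)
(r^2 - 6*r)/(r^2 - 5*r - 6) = r/(r + 1)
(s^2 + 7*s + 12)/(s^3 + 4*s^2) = (s + 3)/s^2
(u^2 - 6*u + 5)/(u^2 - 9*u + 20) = (u - 1)/(u - 4)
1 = 1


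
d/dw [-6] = 0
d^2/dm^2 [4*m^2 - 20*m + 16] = 8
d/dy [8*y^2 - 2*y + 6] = 16*y - 2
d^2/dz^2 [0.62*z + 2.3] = 0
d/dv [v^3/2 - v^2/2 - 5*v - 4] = 3*v^2/2 - v - 5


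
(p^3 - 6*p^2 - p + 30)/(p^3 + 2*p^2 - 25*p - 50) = (p - 3)/(p + 5)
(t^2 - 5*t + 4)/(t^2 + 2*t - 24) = (t - 1)/(t + 6)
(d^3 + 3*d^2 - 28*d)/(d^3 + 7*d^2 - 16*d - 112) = d/(d + 4)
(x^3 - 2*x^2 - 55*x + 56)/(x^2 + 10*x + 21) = (x^2 - 9*x + 8)/(x + 3)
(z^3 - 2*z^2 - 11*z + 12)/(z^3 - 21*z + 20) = (z + 3)/(z + 5)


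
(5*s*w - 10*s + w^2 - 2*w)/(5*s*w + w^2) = (w - 2)/w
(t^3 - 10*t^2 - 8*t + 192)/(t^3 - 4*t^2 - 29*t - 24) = (t^2 - 2*t - 24)/(t^2 + 4*t + 3)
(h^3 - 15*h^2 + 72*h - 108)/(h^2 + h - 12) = (h^2 - 12*h + 36)/(h + 4)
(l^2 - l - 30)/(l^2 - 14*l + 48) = (l + 5)/(l - 8)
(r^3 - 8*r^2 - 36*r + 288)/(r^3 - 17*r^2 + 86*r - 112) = (r^2 - 36)/(r^2 - 9*r + 14)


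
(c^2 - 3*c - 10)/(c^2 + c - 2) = (c - 5)/(c - 1)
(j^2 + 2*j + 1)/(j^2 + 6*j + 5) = (j + 1)/(j + 5)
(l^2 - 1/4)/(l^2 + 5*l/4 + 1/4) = (4*l^2 - 1)/(4*l^2 + 5*l + 1)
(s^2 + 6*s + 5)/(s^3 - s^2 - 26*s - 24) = (s + 5)/(s^2 - 2*s - 24)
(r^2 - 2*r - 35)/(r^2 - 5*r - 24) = (-r^2 + 2*r + 35)/(-r^2 + 5*r + 24)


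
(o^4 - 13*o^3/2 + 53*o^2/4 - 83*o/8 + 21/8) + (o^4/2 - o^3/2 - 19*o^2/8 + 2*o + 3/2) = 3*o^4/2 - 7*o^3 + 87*o^2/8 - 67*o/8 + 33/8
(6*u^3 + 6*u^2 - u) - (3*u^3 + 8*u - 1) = 3*u^3 + 6*u^2 - 9*u + 1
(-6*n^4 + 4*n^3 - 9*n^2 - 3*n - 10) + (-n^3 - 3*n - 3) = -6*n^4 + 3*n^3 - 9*n^2 - 6*n - 13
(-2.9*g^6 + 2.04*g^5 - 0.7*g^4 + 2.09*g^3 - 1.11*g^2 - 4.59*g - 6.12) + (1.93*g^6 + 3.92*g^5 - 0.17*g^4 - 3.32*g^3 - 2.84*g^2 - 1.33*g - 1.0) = -0.97*g^6 + 5.96*g^5 - 0.87*g^4 - 1.23*g^3 - 3.95*g^2 - 5.92*g - 7.12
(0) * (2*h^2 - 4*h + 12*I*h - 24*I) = 0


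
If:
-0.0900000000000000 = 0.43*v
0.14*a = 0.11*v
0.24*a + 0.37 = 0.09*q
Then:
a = -0.16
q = 3.67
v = -0.21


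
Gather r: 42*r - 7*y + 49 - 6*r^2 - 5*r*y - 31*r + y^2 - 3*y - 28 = -6*r^2 + r*(11 - 5*y) + y^2 - 10*y + 21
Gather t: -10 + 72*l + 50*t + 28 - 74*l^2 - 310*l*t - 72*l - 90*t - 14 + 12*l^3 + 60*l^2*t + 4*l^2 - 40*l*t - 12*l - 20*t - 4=12*l^3 - 70*l^2 - 12*l + t*(60*l^2 - 350*l - 60)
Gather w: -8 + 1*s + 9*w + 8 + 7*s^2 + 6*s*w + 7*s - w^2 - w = 7*s^2 + 8*s - w^2 + w*(6*s + 8)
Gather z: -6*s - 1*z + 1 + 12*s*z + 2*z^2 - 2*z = -6*s + 2*z^2 + z*(12*s - 3) + 1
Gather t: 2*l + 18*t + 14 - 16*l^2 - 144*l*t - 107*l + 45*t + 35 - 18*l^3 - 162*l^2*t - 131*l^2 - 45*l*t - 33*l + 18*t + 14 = -18*l^3 - 147*l^2 - 138*l + t*(-162*l^2 - 189*l + 81) + 63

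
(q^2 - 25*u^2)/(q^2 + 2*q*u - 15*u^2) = (q - 5*u)/(q - 3*u)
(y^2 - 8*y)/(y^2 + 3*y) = (y - 8)/(y + 3)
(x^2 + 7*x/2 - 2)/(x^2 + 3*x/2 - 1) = (x + 4)/(x + 2)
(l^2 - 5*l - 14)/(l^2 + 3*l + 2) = (l - 7)/(l + 1)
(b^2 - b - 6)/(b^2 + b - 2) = (b - 3)/(b - 1)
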